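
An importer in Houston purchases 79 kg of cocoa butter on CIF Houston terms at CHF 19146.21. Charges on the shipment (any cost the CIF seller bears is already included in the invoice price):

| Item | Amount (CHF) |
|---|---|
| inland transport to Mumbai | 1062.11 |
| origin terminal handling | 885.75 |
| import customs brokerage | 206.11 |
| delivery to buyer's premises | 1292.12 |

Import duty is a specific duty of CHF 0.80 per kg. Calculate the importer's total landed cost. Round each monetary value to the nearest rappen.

Total landed cost: CHF 20707.64

CIF: the seller pays costs through ocean freight and marine insurance to the destination port.
Already in the invoice (seller's account under CIF): inland to port, origin terminal — exclude.
The CIF price already equals the CIF value: 19146.21
Import duty = 79 × 0.80 = 63.20
Buyer bears: brokerage 206.11 + delivery 1292.12 + duty 63.20 = 1561.43
Landed cost = invoice 19146.21 + 1561.43 = 20707.64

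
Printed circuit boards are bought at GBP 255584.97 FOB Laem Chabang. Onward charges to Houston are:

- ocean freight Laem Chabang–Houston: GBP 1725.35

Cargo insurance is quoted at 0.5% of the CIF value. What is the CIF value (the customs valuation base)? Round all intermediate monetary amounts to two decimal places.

Let C be the CIF value. C = FOB price + freight + 0.5% × C
C − 0.5% × C = 255584.97 + 1725.35
0.995 × C = 257310.32
C = 257310.32 / 0.995 = 258603.34
Insurance premium = 0.5% × 258603.34 = 1293.02

CIF value: GBP 258603.34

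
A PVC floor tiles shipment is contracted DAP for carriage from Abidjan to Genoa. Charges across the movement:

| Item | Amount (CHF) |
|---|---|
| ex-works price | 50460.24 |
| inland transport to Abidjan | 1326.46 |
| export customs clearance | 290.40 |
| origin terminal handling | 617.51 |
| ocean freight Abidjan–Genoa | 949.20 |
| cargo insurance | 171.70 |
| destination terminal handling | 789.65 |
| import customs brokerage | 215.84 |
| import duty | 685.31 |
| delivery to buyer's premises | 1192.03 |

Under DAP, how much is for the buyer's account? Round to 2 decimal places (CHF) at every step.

DAP: the seller bears all costs to the named destination except import duty and clearance.
Seller's account: goods 50460.24 + inland to port 1326.46 + export clearance 290.40 + origin terminal 617.51 + freight 949.20 + insurance 171.70 + destination terminal 789.65 + delivery 1192.03 = 55797.19
Buyer's account: brokerage 215.84 + duty 685.31 = 901.15

Buyer's account: CHF 901.15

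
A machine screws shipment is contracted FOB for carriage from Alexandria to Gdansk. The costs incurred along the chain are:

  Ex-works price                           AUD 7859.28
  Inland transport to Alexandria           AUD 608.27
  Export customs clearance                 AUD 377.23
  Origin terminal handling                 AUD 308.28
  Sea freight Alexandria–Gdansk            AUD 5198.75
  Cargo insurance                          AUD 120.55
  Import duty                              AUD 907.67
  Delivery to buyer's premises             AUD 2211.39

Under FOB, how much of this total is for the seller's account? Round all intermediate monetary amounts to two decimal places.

FOB: the seller bears costs until goods are on board at the origin port; the buyer bears freight, insurance and all costs thereafter.
Seller's account: goods 7859.28 + inland to port 608.27 + export clearance 377.23 + origin terminal 308.28 = 9153.06
Buyer's account: freight 5198.75 + insurance 120.55 + duty 907.67 + delivery 2211.39 = 8438.36

Seller's account: AUD 9153.06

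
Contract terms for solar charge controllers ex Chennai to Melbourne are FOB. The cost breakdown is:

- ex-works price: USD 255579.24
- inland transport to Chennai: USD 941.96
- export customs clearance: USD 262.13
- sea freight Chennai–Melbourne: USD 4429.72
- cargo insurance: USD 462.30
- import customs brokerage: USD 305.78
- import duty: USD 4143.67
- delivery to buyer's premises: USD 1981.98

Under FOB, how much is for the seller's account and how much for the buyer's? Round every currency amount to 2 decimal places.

FOB: the seller bears costs until goods are on board at the origin port; the buyer bears freight, insurance and all costs thereafter.
Seller's account: goods 255579.24 + inland to port 941.96 + export clearance 262.13 = 256783.33
Buyer's account: freight 4429.72 + insurance 462.30 + brokerage 305.78 + duty 4143.67 + delivery 1981.98 = 11323.45

Seller: USD 256783.33; buyer: USD 11323.45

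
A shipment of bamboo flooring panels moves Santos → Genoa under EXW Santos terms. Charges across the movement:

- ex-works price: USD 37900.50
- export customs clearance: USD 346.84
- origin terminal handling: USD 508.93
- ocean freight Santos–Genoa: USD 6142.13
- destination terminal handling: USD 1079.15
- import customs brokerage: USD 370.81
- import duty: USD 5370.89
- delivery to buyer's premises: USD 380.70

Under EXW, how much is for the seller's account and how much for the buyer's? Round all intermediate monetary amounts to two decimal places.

Seller: USD 37900.50; buyer: USD 14199.45

EXW: the seller makes goods available at their premises; the buyer bears all onward costs.
Seller's account: goods 37900.50 = 37900.50
Buyer's account: export clearance 346.84 + origin terminal 508.93 + freight 6142.13 + destination terminal 1079.15 + brokerage 370.81 + duty 5370.89 + delivery 380.70 = 14199.45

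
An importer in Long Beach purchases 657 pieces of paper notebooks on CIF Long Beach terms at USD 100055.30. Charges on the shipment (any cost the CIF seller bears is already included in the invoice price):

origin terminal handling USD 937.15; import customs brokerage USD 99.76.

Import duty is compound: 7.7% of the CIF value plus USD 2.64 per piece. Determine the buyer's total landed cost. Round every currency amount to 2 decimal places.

Total landed cost: USD 109593.80

CIF: the seller pays costs through ocean freight and marine insurance to the destination port.
Already in the invoice (seller's account under CIF): origin terminal — exclude.
The CIF price already equals the CIF value: 100055.30
Ad valorem component: 100055.30 × 7.7% = 7704.26
Specific component: 657 × 2.64 = 1734.48
Import duty = 7704.26 + 1734.48 = 9438.74
Buyer bears: brokerage 99.76 + duty 9438.74 = 9538.50
Landed cost = invoice 100055.30 + 9538.50 = 109593.80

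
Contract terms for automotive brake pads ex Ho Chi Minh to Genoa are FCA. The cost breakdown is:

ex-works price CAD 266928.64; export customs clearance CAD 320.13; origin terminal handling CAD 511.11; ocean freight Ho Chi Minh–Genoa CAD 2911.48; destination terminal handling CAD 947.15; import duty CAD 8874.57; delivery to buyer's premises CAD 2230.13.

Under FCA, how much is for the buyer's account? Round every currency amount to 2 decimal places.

FCA: the seller delivers export-cleared goods to the carrier; the buyer bears costs from that point.
Seller's account: goods 266928.64 + export clearance 320.13 = 267248.77
Buyer's account: origin terminal 511.11 + freight 2911.48 + destination terminal 947.15 + duty 8874.57 + delivery 2230.13 = 15474.44

Buyer's account: CAD 15474.44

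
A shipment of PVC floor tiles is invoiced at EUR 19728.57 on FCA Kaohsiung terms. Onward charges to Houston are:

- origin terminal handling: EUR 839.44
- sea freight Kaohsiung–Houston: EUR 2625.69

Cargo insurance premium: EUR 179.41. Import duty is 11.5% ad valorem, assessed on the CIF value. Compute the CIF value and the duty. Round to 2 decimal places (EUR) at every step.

CIF = FCA price + pre-shipment costs + freight + insurance
CIF = 19728.57 + 839.44 + 2625.69 + 179.41 = 23373.11
Import duty = 23373.11 × 11.5% = 2687.91

CIF value: EUR 23373.11; import duty: EUR 2687.91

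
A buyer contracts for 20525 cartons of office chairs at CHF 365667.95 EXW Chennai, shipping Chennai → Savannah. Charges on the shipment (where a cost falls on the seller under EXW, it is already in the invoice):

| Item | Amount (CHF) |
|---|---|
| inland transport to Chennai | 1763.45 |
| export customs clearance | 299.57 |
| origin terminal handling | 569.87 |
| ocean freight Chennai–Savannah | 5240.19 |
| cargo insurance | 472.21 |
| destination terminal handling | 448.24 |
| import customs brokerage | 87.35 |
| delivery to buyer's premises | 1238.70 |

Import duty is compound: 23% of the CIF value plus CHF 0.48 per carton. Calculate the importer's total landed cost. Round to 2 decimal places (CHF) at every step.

EXW: the seller makes goods available at their premises; the buyer bears all onward costs.
CIF value = EXW price + inland to port + export clearance + origin terminal + freight + insurance = 365667.95 + 1763.45 + 299.57 + 569.87 + 5240.19 + 472.21 = 374013.24
Ad valorem component: 374013.24 × 23% = 86023.05
Specific component: 20525 × 0.48 = 9852.00
Import duty = 86023.05 + 9852.00 = 95875.05
Buyer bears: inland to port 1763.45 + export clearance 299.57 + origin terminal 569.87 + freight 5240.19 + insurance 472.21 + destination terminal 448.24 + brokerage 87.35 + delivery 1238.70 + duty 95875.05 = 105994.63
Landed cost = invoice 365667.95 + 105994.63 = 471662.58

Total landed cost: CHF 471662.58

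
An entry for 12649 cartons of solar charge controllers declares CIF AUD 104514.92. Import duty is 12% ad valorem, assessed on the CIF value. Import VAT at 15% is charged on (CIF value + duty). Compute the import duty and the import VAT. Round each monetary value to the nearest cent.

Import duty = 104514.92 × 12% = 12541.79
VAT base = CIF + duty = 104514.92 + 12541.79 = 117056.71
Import VAT = 117056.71 × 15% = 17558.51

Import duty: AUD 12541.79; import VAT: AUD 17558.51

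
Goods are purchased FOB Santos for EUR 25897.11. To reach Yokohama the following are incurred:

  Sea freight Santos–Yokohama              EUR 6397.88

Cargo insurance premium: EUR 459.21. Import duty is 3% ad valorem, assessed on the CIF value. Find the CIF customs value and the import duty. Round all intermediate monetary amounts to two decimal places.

CIF = FOB price + freight + insurance
CIF = 25897.11 + 6397.88 + 459.21 = 32754.20
Import duty = 32754.20 × 3% = 982.63

CIF value: EUR 32754.20; import duty: EUR 982.63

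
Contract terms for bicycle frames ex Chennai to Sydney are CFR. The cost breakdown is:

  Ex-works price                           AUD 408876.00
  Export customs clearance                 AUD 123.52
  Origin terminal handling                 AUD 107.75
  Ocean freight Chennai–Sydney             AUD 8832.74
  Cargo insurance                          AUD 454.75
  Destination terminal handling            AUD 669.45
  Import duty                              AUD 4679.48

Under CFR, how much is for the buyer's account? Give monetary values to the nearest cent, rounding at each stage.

Buyer's account: AUD 5803.68

CFR: the seller pays costs through ocean freight to the destination port, but not insurance.
Seller's account: goods 408876.00 + export clearance 123.52 + origin terminal 107.75 + freight 8832.74 = 417940.01
Buyer's account: insurance 454.75 + destination terminal 669.45 + duty 4679.48 = 5803.68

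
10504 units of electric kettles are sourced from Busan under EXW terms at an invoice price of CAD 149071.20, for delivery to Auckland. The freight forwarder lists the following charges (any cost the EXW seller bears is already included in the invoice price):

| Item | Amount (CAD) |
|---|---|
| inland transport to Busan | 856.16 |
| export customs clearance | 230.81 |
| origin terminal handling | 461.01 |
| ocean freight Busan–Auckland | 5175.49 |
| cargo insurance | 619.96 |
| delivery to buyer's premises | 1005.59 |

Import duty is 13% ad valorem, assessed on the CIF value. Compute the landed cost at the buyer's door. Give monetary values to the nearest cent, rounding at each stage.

EXW: the seller makes goods available at their premises; the buyer bears all onward costs.
CIF value = EXW price + inland to port + export clearance + origin terminal + freight + insurance = 149071.20 + 856.16 + 230.81 + 461.01 + 5175.49 + 619.96 = 156414.63
Import duty = 156414.63 × 13% = 20333.90
Buyer bears: inland to port 856.16 + export clearance 230.81 + origin terminal 461.01 + freight 5175.49 + insurance 619.96 + delivery 1005.59 + duty 20333.90 = 28682.92
Landed cost = invoice 149071.20 + 28682.92 = 177754.12

Total landed cost: CAD 177754.12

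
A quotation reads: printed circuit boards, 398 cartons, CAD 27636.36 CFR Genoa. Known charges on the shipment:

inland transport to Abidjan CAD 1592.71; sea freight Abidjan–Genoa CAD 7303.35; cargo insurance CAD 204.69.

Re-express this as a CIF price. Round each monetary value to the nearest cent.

Not relevant to the conversion: freight, inland to port — on the seller under both CFR and CIF; already in the CFR price and stays in the CIF price.
From CFR to CIF, the seller additionally bears: insurance.
CIF price = 27636.36 + 204.69 = 27841.05

CIF price: CAD 27841.05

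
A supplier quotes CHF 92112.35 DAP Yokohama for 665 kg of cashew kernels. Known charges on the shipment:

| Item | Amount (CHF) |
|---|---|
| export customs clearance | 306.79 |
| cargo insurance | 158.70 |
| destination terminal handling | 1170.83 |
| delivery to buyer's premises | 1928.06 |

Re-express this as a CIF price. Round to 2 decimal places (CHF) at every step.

Not relevant to the conversion: export clearance, insurance — on the seller under both DAP and CIF; already in the DAP price and stays in the CIF price.
From DAP to CIF, the seller no longer bears: destination terminal, delivery.
CIF price = 92112.35 − 1170.83 − 1928.06 = 89013.46

CIF price: CHF 89013.46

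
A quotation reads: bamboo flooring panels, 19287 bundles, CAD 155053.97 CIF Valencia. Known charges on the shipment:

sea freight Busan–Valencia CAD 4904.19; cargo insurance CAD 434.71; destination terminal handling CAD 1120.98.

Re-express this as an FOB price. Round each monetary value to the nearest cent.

Not relevant to the conversion: destination terminal — on the buyer under both terms; not part of either seller's price.
From CIF to FOB, the seller no longer bears: freight, insurance.
FOB price = 155053.97 − 4904.19 − 434.71 = 149715.07

FOB price: CAD 149715.07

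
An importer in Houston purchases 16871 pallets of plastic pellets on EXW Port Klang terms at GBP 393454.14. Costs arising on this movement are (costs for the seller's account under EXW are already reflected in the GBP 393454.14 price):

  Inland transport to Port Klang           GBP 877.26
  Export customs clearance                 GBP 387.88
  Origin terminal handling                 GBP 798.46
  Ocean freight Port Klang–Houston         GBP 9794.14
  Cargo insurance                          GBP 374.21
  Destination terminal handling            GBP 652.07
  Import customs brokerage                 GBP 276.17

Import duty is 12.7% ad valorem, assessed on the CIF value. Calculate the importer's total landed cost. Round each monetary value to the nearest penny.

EXW: the seller makes goods available at their premises; the buyer bears all onward costs.
CIF value = EXW price + inland to port + export clearance + origin terminal + freight + insurance = 393454.14 + 877.26 + 387.88 + 798.46 + 9794.14 + 374.21 = 405686.09
Import duty = 405686.09 × 12.7% = 51522.13
Buyer bears: inland to port 877.26 + export clearance 387.88 + origin terminal 798.46 + freight 9794.14 + insurance 374.21 + destination terminal 652.07 + brokerage 276.17 + duty 51522.13 = 64682.32
Landed cost = invoice 393454.14 + 64682.32 = 458136.46

Total landed cost: GBP 458136.46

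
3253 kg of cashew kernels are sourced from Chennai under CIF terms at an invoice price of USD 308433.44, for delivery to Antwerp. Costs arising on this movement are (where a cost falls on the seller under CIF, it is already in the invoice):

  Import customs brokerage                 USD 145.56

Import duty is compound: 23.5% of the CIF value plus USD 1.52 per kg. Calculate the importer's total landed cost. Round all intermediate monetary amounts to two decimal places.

Total landed cost: USD 386005.42

CIF: the seller pays costs through ocean freight and marine insurance to the destination port.
The CIF price already equals the CIF value: 308433.44
Ad valorem component: 308433.44 × 23.5% = 72481.86
Specific component: 3253 × 1.52 = 4944.56
Import duty = 72481.86 + 4944.56 = 77426.42
Buyer bears: brokerage 145.56 + duty 77426.42 = 77571.98
Landed cost = invoice 308433.44 + 77571.98 = 386005.42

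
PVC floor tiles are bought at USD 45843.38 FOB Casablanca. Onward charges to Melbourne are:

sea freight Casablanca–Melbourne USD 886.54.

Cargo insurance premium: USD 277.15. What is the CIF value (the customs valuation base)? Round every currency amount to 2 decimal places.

CIF = FOB price + freight + insurance
CIF = 45843.38 + 886.54 + 277.15 = 47007.07

CIF value: USD 47007.07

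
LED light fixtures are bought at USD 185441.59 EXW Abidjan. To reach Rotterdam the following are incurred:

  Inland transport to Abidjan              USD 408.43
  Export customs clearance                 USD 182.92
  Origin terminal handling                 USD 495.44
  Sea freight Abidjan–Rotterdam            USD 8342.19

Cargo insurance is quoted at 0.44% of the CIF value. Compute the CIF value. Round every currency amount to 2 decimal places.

Let C be the CIF value. C = EXW price + pre-shipment costs + freight + 0.44% × C
C − 0.44% × C = 185441.59 + 408.43 + 182.92 + 495.44 + 8342.19
0.9956 × C = 194870.57
C = 194870.57 / 0.9956 = 195731.79
Insurance premium = 0.44% × 195731.79 = 861.22

CIF value: USD 195731.79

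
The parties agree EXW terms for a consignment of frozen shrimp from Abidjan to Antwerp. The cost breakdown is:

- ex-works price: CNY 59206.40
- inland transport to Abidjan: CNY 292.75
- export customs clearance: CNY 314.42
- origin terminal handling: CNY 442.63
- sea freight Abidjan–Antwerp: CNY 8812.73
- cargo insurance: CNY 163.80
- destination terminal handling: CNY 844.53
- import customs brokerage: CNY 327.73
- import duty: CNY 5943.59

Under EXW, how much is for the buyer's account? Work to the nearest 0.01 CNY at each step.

EXW: the seller makes goods available at their premises; the buyer bears all onward costs.
Seller's account: goods 59206.40 = 59206.40
Buyer's account: inland to port 292.75 + export clearance 314.42 + origin terminal 442.63 + freight 8812.73 + insurance 163.80 + destination terminal 844.53 + brokerage 327.73 + duty 5943.59 = 17142.18

Buyer's account: CNY 17142.18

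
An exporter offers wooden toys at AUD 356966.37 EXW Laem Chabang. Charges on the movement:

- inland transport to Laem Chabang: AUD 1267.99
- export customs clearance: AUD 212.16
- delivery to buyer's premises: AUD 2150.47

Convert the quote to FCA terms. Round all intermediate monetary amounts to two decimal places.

Not relevant to the conversion: delivery — on the buyer under both terms; not part of either seller's price.
From EXW to FCA, the seller additionally bears: inland to port, export clearance.
FCA price = 356966.37 + 1267.99 + 212.16 = 358446.52

FCA price: AUD 358446.52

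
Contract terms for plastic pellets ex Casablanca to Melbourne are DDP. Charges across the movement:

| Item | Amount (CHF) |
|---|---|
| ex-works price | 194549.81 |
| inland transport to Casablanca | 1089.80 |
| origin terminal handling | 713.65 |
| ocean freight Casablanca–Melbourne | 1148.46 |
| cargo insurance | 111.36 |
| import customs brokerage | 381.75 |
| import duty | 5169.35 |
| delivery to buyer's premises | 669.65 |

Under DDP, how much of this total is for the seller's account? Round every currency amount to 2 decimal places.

DDP: the seller bears all costs including import duty.
Seller's account: goods 194549.81 + inland to port 1089.80 + origin terminal 713.65 + freight 1148.46 + insurance 111.36 + brokerage 381.75 + duty 5169.35 + delivery 669.65 = 203833.83
Buyer's account: 0.00

Seller's account: CHF 203833.83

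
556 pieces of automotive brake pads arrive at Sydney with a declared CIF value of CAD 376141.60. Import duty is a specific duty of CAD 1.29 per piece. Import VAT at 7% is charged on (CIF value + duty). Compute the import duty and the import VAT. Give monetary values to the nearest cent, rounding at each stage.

Import duty = 556 × 1.29 = 717.24
VAT base = CIF + duty = 376141.60 + 717.24 = 376858.84
Import VAT = 376858.84 × 7% = 26380.12

Import duty: CAD 717.24; import VAT: CAD 26380.12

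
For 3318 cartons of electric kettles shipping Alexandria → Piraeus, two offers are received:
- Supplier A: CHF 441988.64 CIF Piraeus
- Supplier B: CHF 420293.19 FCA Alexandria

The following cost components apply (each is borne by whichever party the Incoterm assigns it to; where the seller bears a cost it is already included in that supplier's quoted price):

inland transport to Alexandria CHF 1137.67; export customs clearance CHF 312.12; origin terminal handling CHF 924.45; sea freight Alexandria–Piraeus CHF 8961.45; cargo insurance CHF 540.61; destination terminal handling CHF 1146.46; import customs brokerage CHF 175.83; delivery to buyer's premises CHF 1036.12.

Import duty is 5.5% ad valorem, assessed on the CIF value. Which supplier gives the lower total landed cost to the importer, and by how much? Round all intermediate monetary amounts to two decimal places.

Supplier A (CIF):
The CIF price already equals the CIF value: 441988.64
Import duty = 441988.64 × 5.5% = 24309.38
Buyer bears (A): 1146.46 + 175.83 + 1036.12 = 2358.41
Landed cost (A) = invoice 441988.64 + 2358.41 + duty 24309.38 = 468656.43
Supplier B (FCA):
CIF value = FCA price + origin terminal + freight + insurance = 420293.19 + 924.45 + 8961.45 + 540.61 = 430719.70
Import duty = 430719.70 × 5.5% = 23689.58
Buyer bears (B): 924.45 + 8961.45 + 540.61 + 1146.46 + 175.83 + 1036.12 = 12784.92
Landed cost (B) = invoice 420293.19 + 12784.92 + duty 23689.58 = 456767.69
Difference = |468656.43 − 456767.69| = 11888.74

Supplier B is cheaper by CHF 11888.74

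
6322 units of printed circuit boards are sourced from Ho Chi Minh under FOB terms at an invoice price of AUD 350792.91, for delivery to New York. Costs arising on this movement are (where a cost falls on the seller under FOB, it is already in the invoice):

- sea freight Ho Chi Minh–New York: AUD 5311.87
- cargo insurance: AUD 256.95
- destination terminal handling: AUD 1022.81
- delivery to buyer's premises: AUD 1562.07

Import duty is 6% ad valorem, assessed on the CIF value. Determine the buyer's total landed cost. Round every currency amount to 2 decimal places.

FOB: the seller bears costs until goods are on board at the origin port; the buyer bears freight, insurance and all costs thereafter.
CIF value = FOB price + freight + insurance = 350792.91 + 5311.87 + 256.95 = 356361.73
Import duty = 356361.73 × 6% = 21381.70
Buyer bears: freight 5311.87 + insurance 256.95 + destination terminal 1022.81 + delivery 1562.07 + duty 21381.70 = 29535.40
Landed cost = invoice 350792.91 + 29535.40 = 380328.31

Total landed cost: AUD 380328.31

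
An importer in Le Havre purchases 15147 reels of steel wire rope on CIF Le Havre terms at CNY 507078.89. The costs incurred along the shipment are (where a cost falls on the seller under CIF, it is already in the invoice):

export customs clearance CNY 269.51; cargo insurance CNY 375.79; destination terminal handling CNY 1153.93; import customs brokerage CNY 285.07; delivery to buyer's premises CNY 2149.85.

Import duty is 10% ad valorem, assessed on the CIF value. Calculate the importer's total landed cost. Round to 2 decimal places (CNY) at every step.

Total landed cost: CNY 561375.63

CIF: the seller pays costs through ocean freight and marine insurance to the destination port.
Already in the invoice (seller's account under CIF): export clearance, insurance — exclude.
The CIF price already equals the CIF value: 507078.89
Import duty = 507078.89 × 10% = 50707.89
Buyer bears: destination terminal 1153.93 + brokerage 285.07 + delivery 2149.85 + duty 50707.89 = 54296.74
Landed cost = invoice 507078.89 + 54296.74 = 561375.63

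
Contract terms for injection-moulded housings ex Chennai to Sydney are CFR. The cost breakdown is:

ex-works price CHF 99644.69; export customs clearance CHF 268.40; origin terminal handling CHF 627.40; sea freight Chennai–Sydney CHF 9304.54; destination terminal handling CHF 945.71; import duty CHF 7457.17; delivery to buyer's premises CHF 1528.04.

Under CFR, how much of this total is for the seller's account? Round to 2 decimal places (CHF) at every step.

Seller's account: CHF 109845.03

CFR: the seller pays costs through ocean freight to the destination port, but not insurance.
Seller's account: goods 99644.69 + export clearance 268.40 + origin terminal 627.40 + freight 9304.54 = 109845.03
Buyer's account: destination terminal 945.71 + duty 7457.17 + delivery 1528.04 = 9930.92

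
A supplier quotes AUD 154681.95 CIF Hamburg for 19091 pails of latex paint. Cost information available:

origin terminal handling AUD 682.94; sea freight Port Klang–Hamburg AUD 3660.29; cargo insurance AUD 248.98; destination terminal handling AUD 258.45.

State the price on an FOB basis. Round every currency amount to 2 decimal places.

FOB price: AUD 150772.68

Not relevant to the conversion: origin terminal — on the seller under both CIF and FOB; already in the CIF price and stays in the FOB price. destination terminal — on the buyer under both terms; not part of either seller's price.
From CIF to FOB, the seller no longer bears: freight, insurance.
FOB price = 154681.95 − 3660.29 − 248.98 = 150772.68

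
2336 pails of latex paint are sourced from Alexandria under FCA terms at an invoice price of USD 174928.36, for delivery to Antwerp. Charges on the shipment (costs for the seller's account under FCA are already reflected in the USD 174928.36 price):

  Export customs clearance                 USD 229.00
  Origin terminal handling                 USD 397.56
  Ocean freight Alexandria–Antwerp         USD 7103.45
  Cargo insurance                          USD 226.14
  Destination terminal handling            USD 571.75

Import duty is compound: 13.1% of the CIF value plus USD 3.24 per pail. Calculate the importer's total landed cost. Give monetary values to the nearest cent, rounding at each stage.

FCA: the seller delivers export-cleared goods to the carrier; the buyer bears costs from that point.
Already in the invoice (seller's account under FCA): export clearance — exclude.
CIF value = FCA price + origin terminal + freight + insurance = 174928.36 + 397.56 + 7103.45 + 226.14 = 182655.51
Ad valorem component: 182655.51 × 13.1% = 23927.87
Specific component: 2336 × 3.24 = 7568.64
Import duty = 23927.87 + 7568.64 = 31496.51
Buyer bears: origin terminal 397.56 + freight 7103.45 + insurance 226.14 + destination terminal 571.75 + duty 31496.51 = 39795.41
Landed cost = invoice 174928.36 + 39795.41 = 214723.77

Total landed cost: USD 214723.77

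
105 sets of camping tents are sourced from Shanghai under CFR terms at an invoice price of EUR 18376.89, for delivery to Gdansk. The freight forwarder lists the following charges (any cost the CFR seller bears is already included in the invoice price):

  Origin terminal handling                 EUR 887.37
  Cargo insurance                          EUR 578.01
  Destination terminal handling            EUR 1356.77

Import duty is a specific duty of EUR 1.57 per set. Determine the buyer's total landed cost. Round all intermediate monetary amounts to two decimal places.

CFR: the seller pays costs through ocean freight to the destination port, but not insurance.
Already in the invoice (seller's account under CFR): origin terminal — exclude.
CIF value = CFR price + insurance = 18376.89 + 578.01 = 18954.90
Import duty = 105 × 1.57 = 164.85
Buyer bears: insurance 578.01 + destination terminal 1356.77 + duty 164.85 = 2099.63
Landed cost = invoice 18376.89 + 2099.63 = 20476.52

Total landed cost: EUR 20476.52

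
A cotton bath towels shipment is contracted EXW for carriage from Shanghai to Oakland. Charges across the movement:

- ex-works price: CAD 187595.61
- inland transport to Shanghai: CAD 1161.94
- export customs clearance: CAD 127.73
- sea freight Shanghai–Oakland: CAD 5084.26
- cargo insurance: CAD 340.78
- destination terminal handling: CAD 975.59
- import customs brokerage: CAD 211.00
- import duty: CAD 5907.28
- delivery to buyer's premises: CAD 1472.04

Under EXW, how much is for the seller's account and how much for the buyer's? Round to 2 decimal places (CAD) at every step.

Seller: CAD 187595.61; buyer: CAD 15280.62

EXW: the seller makes goods available at their premises; the buyer bears all onward costs.
Seller's account: goods 187595.61 = 187595.61
Buyer's account: inland to port 1161.94 + export clearance 127.73 + freight 5084.26 + insurance 340.78 + destination terminal 975.59 + brokerage 211.00 + duty 5907.28 + delivery 1472.04 = 15280.62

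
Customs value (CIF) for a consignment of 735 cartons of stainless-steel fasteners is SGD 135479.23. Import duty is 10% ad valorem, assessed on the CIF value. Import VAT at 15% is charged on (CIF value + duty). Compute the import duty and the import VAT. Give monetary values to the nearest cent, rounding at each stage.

Import duty: SGD 13547.92; import VAT: SGD 22354.07

Import duty = 135479.23 × 10% = 13547.92
VAT base = CIF + duty = 135479.23 + 13547.92 = 149027.15
Import VAT = 149027.15 × 15% = 22354.07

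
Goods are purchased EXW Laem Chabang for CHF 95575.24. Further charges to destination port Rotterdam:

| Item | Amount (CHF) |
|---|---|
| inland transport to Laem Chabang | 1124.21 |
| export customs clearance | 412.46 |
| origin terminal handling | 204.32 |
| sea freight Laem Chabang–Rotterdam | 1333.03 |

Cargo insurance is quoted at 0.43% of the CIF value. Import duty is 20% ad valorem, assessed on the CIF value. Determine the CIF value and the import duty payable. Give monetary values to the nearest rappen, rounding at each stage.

Let C be the CIF value. C = EXW price + pre-shipment costs + freight + 0.43% × C
C − 0.43% × C = 95575.24 + 1124.21 + 412.46 + 204.32 + 1333.03
0.9957 × C = 98649.26
C = 98649.26 / 0.9957 = 99075.28
Insurance premium = 0.43% × 99075.28 = 426.02
Import duty = 99075.28 × 20% = 19815.06

CIF value: CHF 99075.28; import duty: CHF 19815.06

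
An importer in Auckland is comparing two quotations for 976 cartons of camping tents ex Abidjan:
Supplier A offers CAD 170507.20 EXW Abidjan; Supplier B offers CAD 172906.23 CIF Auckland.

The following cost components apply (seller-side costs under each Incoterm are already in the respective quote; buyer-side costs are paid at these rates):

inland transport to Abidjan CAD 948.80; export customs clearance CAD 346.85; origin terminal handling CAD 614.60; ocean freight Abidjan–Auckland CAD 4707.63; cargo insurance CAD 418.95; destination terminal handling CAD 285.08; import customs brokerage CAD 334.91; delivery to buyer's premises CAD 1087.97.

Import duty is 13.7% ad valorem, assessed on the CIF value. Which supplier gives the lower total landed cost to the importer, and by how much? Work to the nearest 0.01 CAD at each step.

Supplier B is cheaper by CAD 5273.18

Supplier A (EXW):
CIF value = EXW price + inland to port + export clearance + origin terminal + freight + insurance = 170507.20 + 948.80 + 346.85 + 614.60 + 4707.63 + 418.95 = 177544.03
Import duty = 177544.03 × 13.7% = 24323.53
Buyer bears (A): 948.80 + 346.85 + 614.60 + 4707.63 + 418.95 + 285.08 + 334.91 + 1087.97 = 8744.79
Landed cost (A) = invoice 170507.20 + 8744.79 + duty 24323.53 = 203575.52
Supplier B (CIF):
The CIF price already equals the CIF value: 172906.23
Import duty = 172906.23 × 13.7% = 23688.15
Buyer bears (B): 285.08 + 334.91 + 1087.97 = 1707.96
Landed cost (B) = invoice 172906.23 + 1707.96 + duty 23688.15 = 198302.34
Difference = |203575.52 − 198302.34| = 5273.18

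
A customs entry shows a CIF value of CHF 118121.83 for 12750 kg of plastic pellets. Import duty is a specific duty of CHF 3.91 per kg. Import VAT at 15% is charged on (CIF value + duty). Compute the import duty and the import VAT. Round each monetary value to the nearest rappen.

Import duty: CHF 49852.50; import VAT: CHF 25196.15

Import duty = 12750 × 3.91 = 49852.50
VAT base = CIF + duty = 118121.83 + 49852.50 = 167974.33
Import VAT = 167974.33 × 15% = 25196.15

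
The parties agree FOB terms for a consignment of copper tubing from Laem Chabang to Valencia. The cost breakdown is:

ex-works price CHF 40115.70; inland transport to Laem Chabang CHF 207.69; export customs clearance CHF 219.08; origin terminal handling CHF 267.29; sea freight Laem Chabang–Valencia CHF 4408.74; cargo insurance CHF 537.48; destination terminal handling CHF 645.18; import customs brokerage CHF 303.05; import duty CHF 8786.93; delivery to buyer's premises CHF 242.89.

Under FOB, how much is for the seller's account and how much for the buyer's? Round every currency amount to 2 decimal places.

Seller: CHF 40809.76; buyer: CHF 14924.27

FOB: the seller bears costs until goods are on board at the origin port; the buyer bears freight, insurance and all costs thereafter.
Seller's account: goods 40115.70 + inland to port 207.69 + export clearance 219.08 + origin terminal 267.29 = 40809.76
Buyer's account: freight 4408.74 + insurance 537.48 + destination terminal 645.18 + brokerage 303.05 + duty 8786.93 + delivery 242.89 = 14924.27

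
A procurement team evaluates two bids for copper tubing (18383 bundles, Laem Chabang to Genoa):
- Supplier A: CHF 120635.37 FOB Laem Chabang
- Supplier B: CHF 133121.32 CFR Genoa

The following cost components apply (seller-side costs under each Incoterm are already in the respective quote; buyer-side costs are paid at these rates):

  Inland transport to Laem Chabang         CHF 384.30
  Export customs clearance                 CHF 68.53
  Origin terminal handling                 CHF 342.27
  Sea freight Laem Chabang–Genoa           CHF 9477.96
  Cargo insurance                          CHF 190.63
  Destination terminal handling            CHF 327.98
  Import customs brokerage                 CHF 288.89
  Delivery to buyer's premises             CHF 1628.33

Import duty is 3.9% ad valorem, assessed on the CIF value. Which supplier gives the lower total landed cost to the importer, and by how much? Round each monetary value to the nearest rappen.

Supplier A is cheaper by CHF 3125.31

Supplier A (FOB):
CIF value = FOB price + freight + insurance = 120635.37 + 9477.96 + 190.63 = 130303.96
Import duty = 130303.96 × 3.9% = 5081.85
Buyer bears (A): 9477.96 + 190.63 + 327.98 + 288.89 + 1628.33 = 11913.79
Landed cost (A) = invoice 120635.37 + 11913.79 + duty 5081.85 = 137631.01
Supplier B (CFR):
CIF value = CFR price + insurance = 133121.32 + 190.63 = 133311.95
Import duty = 133311.95 × 3.9% = 5199.17
Buyer bears (B): 190.63 + 327.98 + 288.89 + 1628.33 = 2435.83
Landed cost (B) = invoice 133121.32 + 2435.83 + duty 5199.17 = 140756.32
Difference = |137631.01 − 140756.32| = 3125.31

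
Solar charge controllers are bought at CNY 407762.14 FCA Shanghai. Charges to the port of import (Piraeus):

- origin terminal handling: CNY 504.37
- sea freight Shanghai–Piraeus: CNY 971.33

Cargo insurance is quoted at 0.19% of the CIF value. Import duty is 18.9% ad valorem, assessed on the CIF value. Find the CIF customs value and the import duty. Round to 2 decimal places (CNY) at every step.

Let C be the CIF value. C = FCA price + pre-shipment costs + freight + 0.19% × C
C − 0.19% × C = 407762.14 + 504.37 + 971.33
0.9981 × C = 409237.84
C = 409237.84 / 0.9981 = 410016.87
Insurance premium = 0.19% × 410016.87 = 779.03
Import duty = 410016.87 × 18.9% = 77493.19

CIF value: CNY 410016.87; import duty: CNY 77493.19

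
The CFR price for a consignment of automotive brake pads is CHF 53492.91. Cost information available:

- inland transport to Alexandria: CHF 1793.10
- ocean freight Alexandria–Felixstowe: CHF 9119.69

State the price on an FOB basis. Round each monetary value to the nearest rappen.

FOB price: CHF 44373.22

Not relevant to the conversion: inland to port — on the seller under both CFR and FOB; already in the CFR price and stays in the FOB price.
From CFR to FOB, the seller no longer bears: freight.
FOB price = 53492.91 − 9119.69 = 44373.22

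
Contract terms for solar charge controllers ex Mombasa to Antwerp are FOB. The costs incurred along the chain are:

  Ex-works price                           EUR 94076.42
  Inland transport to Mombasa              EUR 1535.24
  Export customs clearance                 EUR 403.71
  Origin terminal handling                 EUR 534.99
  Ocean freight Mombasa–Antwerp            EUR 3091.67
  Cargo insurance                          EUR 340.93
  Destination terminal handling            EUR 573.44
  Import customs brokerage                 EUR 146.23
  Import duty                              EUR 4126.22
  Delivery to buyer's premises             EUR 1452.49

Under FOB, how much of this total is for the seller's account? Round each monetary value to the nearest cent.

FOB: the seller bears costs until goods are on board at the origin port; the buyer bears freight, insurance and all costs thereafter.
Seller's account: goods 94076.42 + inland to port 1535.24 + export clearance 403.71 + origin terminal 534.99 = 96550.36
Buyer's account: freight 3091.67 + insurance 340.93 + destination terminal 573.44 + brokerage 146.23 + duty 4126.22 + delivery 1452.49 = 9730.98

Seller's account: EUR 96550.36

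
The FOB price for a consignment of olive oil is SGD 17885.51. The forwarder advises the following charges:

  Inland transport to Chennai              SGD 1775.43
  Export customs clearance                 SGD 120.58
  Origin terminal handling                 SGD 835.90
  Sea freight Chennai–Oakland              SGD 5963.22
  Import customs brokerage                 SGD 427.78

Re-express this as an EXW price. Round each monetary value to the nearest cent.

EXW price: SGD 15153.60

Not relevant to the conversion: brokerage, freight — on the buyer under both terms; not part of either seller's price.
From FOB to EXW, the seller no longer bears: inland to port, export clearance, origin terminal.
EXW price = 17885.51 − 1775.43 − 120.58 − 835.90 = 15153.60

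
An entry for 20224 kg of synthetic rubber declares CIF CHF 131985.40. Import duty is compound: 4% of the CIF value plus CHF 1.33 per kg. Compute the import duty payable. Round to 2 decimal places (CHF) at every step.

Ad valorem component: 131985.40 × 4% = 5279.42
Specific component: 20224 × 1.33 = 26897.92
Import duty = 5279.42 + 26897.92 = 32177.34

Import duty: CHF 32177.34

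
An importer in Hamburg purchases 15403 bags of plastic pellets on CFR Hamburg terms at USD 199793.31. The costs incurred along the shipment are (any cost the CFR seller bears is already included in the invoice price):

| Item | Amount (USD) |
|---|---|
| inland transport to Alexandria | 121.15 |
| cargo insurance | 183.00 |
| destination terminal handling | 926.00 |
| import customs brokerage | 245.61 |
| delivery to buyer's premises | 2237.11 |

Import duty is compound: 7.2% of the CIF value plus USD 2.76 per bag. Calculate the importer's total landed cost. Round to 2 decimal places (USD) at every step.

Total landed cost: USD 260295.60

CFR: the seller pays costs through ocean freight to the destination port, but not insurance.
Already in the invoice (seller's account under CFR): inland to port — exclude.
CIF value = CFR price + insurance = 199793.31 + 183.00 = 199976.31
Ad valorem component: 199976.31 × 7.2% = 14398.29
Specific component: 15403 × 2.76 = 42512.28
Import duty = 14398.29 + 42512.28 = 56910.57
Buyer bears: insurance 183.00 + destination terminal 926.00 + brokerage 245.61 + delivery 2237.11 + duty 56910.57 = 60502.29
Landed cost = invoice 199793.31 + 60502.29 = 260295.60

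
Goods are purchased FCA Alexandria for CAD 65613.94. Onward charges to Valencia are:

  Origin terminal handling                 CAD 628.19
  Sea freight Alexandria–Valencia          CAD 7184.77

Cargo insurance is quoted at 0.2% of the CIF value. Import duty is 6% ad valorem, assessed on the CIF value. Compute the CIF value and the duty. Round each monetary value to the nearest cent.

CIF value: CAD 73574.05; import duty: CAD 4414.44

Let C be the CIF value. C = FCA price + pre-shipment costs + freight + 0.2% × C
C − 0.2% × C = 65613.94 + 628.19 + 7184.77
0.998 × C = 73426.90
C = 73426.90 / 0.998 = 73574.05
Insurance premium = 0.2% × 73574.05 = 147.15
Import duty = 73574.05 × 6% = 4414.44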